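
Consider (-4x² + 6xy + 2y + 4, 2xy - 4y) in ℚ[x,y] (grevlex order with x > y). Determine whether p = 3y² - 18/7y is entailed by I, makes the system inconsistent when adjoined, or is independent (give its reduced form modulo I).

First compute the reduced Gröbner basis of I by Buchberger's algorithm.
f_1 = -4x² + 6xy + 2y + 4, LT = x².
f_2 = 2xy - 4y, LT = xy.

S(f_1,f_2): lcm = x²y. S = -3/2xy² + 2xy - ½y² - y.
  reduce S modulo (f_1, f_2):
  remainder -7/2y² + 3y ≠ 0; add h_3 = -7/2y² + 3y to the basis.

The other S-polynomials (S(f_1,h_3), S(f_2,h_3)) all reduce to 0 modulo the current basis, so we have a Gröbner basis.
Inter-reduce: drop elements whose leading term is divisible by another's, tail-reduce, and make monic.
Reduced Gröbner basis: {x² - 7/2y - 1, xy - 2y, y² - 6/7y}.
Label its elements g_1 = x² - 7/2y - 1, g_2 = xy - 2y, g_3 = y² - 6/7y.

Reduce p = 3y² - 18/7y modulo G:
  leading term y²: subtract (3)·g_3 from 3y² - 18/7y → 0
  normal form = 0.
Since the normal form is 0, p ∈ I.

3y² - 18/7y lies in I (it reduces to 0).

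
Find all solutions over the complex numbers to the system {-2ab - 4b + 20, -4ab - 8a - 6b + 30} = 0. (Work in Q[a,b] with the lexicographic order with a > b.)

Compute a lex Gröbner basis by Buchberger's algorithm.
f_1 = -2ab - 4b + 20, LT = ab.
f_2 = -4ab - 8a - 6b + 30, LT = ab.

S(f_1,f_2): lcm = ab. S = -2a + 1/2b - 5/2.
  leading term a: no divisor's leading term divides it; move -2a to the remainder.
  leading term b: no divisor's leading term divides it; move 1/2b to the remainder.
  leading term 1: no divisor's leading term divides it; move -5/2 to the remainder.
  remainder -2a + 1/2b - 5/2 ≠ 0; add h_3 = -2a + 1/2b - 5/2 to the basis.

S(f_1,h_3): lcm = ab. S = 1/4b^2 + 3/4b - 10.
  leading term b^2: no divisor's leading term divides it; move 1/4b^2 to the remainder.
  leading term b: no divisor's leading term divides it; move 3/4b to the remainder.
  leading term 1: no divisor's leading term divides it; move -10 to the remainder.
  remainder 1/4b^2 + 3/4b - 10 ≠ 0; add h_4 = 1/4b^2 + 3/4b - 10 to the basis.

The other S-polynomials (S(f_2,h_3), S(f_1,h_4), S(f_2,h_4), S(h_3,h_4)) all reduce to 0 modulo the current basis, so we have a Gröbner basis.
Inter-reduce: drop elements whose leading term is divisible by another's, tail-reduce, and make monic.
Reduced Gröbner basis: {a - 1/4b + 5/4, b^2 + 3b - 40}.

Since the basis is lex-ordered, b^2 + 3b - 40 is univariate in b. Its roots are {-8, 5}. Back-substituting each root into the other basis elements fixes the other coordinates.
  b = -8: the earlier basis element becomes a + 13/4 = 0, giving a = -13/4 — point (-13/4, -8).
  b = 5: the earlier basis element becomes a = 0, giving a = 0 — point (0, 5).
Each listed point satisfies every original equation (direct substitution).

{(-13/4, -8), (0, 5)}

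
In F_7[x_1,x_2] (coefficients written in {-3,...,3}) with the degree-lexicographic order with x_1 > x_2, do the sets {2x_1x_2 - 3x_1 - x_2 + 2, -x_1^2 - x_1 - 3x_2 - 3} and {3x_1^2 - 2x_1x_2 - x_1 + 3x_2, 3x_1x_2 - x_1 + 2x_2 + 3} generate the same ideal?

Yes, the ideals are equal.

Two ideals are equal iff their reduced Gröbner bases coincide (the reduced basis is unique for a fixed ordering).
Buchberger on the first generating set:
f_1 = 2x_1x_2 - 3x_1 - x_2 + 2, LT = x_1x_2.
f_2 = -x_1^2 - x_1 - 3x_2 - 3, LT = x_1^2.

S(f_1,f_2): lcm = x_1^2x_2. S = 2x_1^2 + 2x_1x_2 - 3x_2^2 + x_1 - 3x_2.
  leading term x_1^2: subtract (-2)·f_2 from 2x_1^2 + 2x_1x_2 - 3x_2^2 + x_1 - 3x_2 → 2x_1x_2 - 3x_2^2 - x_1 - 2x_2 + 1
  leading term x_1x_2: subtract (1)·f_1 from 2x_1x_2 - 3x_2^2 - x_1 - 2x_2 + 1 → -3x_2^2 + 2x_1 - x_2 - 1
  leading term x_2^2: no divisor's leading term divides it; move -3x_2^2 to the remainder.
  leading term x_1: no divisor's leading term divides it; move 2x_1 to the remainder.
  leading term x_2: no divisor's leading term divides it; move -x_2 to the remainder.
  leading term 1: no divisor's leading term divides it; move -1 to the remainder.
  remainder -3x_2^2 + 2x_1 - x_2 - 1 ≠ 0; add g_3 = -3x_2^2 + 2x_1 - x_2 - 1 to the basis.

The other S-polynomials (S(f_1,g_3), S(f_2,g_3)) all reduce to 0 modulo the current basis, so we have a Gröbner basis.
Inter-reduce: drop elements whose leading term is divisible by another's, tail-reduce, and make monic.
Reduced Gröbner basis: {x_1^2 + x_1 + 3x_2 + 3, x_1x_2 + 2x_1 + 3x_2 + 1, x_2^2 - 3x_1 - 2x_2 - 2}.

Buchberger on the second generating set:
h_1 = 3x_1^2 - 2x_1x_2 - x_1 + 3x_2, LT = x_1^2.
h_2 = 3x_1x_2 - x_1 + 2x_2 + 3, LT = x_1x_2.

S(h_1,h_2): lcm = x_1^2x_2. S = -3x_1x_2^2 - 2x_1^2 - x_1x_2 + x_2^2 - x_1.
  leading term x_1x_2^2: subtract (-x_2)·h_2 from -3x_1x_2^2 - 2x_1^2 - x_1x_2 + x_2^2 - x_1 → -2x_1^2 - 2x_1x_2 + 3x_2^2 - x_1 + 3x_2
  leading term x_1^2: subtract (-3)·h_1 from -2x_1^2 - 2x_1x_2 + 3x_2^2 - x_1 + 3x_2 → -x_1x_2 + 3x_2^2 + 3x_1 - 2x_2
  leading term x_1x_2: subtract (2)·h_2 from -x_1x_2 + 3x_2^2 + 3x_1 - 2x_2 → 3x_2^2 - 2x_1 + x_2 + 1
  leading term x_2^2: no divisor's leading term divides it; move 3x_2^2 to the remainder.
  leading term x_1: no divisor's leading term divides it; move -2x_1 to the remainder.
  leading term x_2: no divisor's leading term divides it; move x_2 to the remainder.
  leading term 1: no divisor's leading term divides it; move 1 to the remainder.
  remainder 3x_2^2 - 2x_1 + x_2 + 1 ≠ 0; add k_3 = 3x_2^2 - 2x_1 + x_2 + 1 to the basis.

The other S-polynomials (S(h_1,k_3), S(h_2,k_3)) all reduce to 0 modulo the current basis, so we have a Gröbner basis.
Inter-reduce: drop elements whose leading term is divisible by another's, tail-reduce, and make monic.
Reduced Gröbner basis: {x_1^2 + x_1 + 3x_2 + 3, x_1x_2 + 2x_1 + 3x_2 + 1, x_2^2 - 3x_1 - 2x_2 - 2}.

Same reduced basis, so the two generating sets span the same ideal.
The same test decides containment: I ⊆ J iff every generator of I reduces to 0 modulo a Gröbner basis of J.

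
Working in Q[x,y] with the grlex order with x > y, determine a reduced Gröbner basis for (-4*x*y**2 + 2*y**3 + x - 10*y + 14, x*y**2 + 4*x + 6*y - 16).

G = {x*y**2 + 4*x + 6*y - 16, y**3 + 17/2*x + 7*y - 25, x**2 + 6/17*x*y - 12/17*y**2 - 50/17*x + 32/17*y}

This is the nonlinear analogue of row-reducing a linear system.

f_1 = -4*x*y**2 + 2*y**3 + x - 10*y + 14, LT = x*y**2.
f_2 = x*y**2 + 4*x + 6*y - 16, LT = x*y**2.

S(f_1,f_2): lcm = x*y**2. S = -1/2*y**3 - 17/4*x - 7/2*y + 25/2.
  leading term y**3: no divisor's leading term divides it; move -1/2*y**3 to the remainder.
  leading term x: no divisor's leading term divides it; move -17/4*x to the remainder.
  leading term y: no divisor's leading term divides it; move -7/2*y to the remainder.
  leading term 1: no divisor's leading term divides it; move 25/2 to the remainder.
  remainder -1/2*y**3 - 17/4*x - 7/2*y + 25/2 ≠ 0; add g_3 = -1/2*y**3 - 17/4*x - 7/2*y + 25/2 to the basis.

S(f_1,g_3): lcm = x*y**3. S = -1/2*y**4 - 17/2*x**2 - 29/4*x*y + 5/2*y**2 + 25*x - 7/2*y.
  leading term y**4: subtract (y)·g_3 from -1/2*y**4 - 17/2*x**2 - 29/4*x*y + 5/2*y**2 + 25*x - 7/2*y → -17/2*x**2 - 3*x*y + 6*y**2 + 25*x - 16*y
  leading term x**2: no divisor's leading term divides it; move -17/2*x**2 to the remainder.
  leading term x*y: no divisor's leading term divides it; move -3*x*y to the remainder.
  leading term y**2: no divisor's leading term divides it; move 6*y**2 to the remainder.
  leading term x: no divisor's leading term divides it; move 25*x to the remainder.
  leading term y: no divisor's leading term divides it; move -16*y to the remainder.
  remainder -17/2*x**2 - 3*x*y + 6*y**2 + 25*x - 16*y ≠ 0; add g_4 = -17/2*x**2 - 3*x*y + 6*y**2 + 25*x - 16*y to the basis.

S(f_2,g_3): lcm = x*y**3. S = -17/2*x**2 - 3*x*y + 6*y**2 + 25*x - 16*y.
  leading term x**2: subtract (1)·g_4 from -17/2*x**2 - 3*x*y + 6*y**2 + 25*x - 16*y → 0
  remainder 0.

S(f_1,g_4): lcm = x**2*y**2. S = -29/34*x*y**3 + 12/17*y**4 + 50/17*x*y**2 - 32/17*y**3 - 1/4*x**2 + 5/2*x*y - 7/2*x.
  leading term x*y**3: subtract (29/136*y)·f_1 from -29/34*x*y**3 + 12/17*y**4 + 50/17*x*y**2 - 32/17*y**3 - 1/4*x**2 + 5/2*x*y - 7/2*x → 19/68*y**4 + 50/17*x*y**2 - 32/17*y**3 - 1/4*x**2 + 311/136*x*y + 145/68*y**2 - 7/2*x - 203/68*y
  leading term y**4: subtract (-19/34*y)·g_3 from 19/68*y**4 + 50/17*x*y**2 - 32/17*y**3 - 1/4*x**2 + 311/136*x*y + 145/68*y**2 - 7/2*x - 203/68*y → 50/17*x*y**2 - 32/17*y**3 - 1/4*x**2 - 3/34*x*y + 3/17*y**2 - 7/2*x + 4*y
  leading term x*y**2: subtract (-25/34)·f_1 from 50/17*x*y**2 - 32/17*y**3 - 1/4*x**2 - 3/34*x*y + 3/17*y**2 - 7/2*x + 4*y → -7/17*y**3 - 1/4*x**2 - 3/34*x*y + 3/17*y**2 - 47/17*x - 57/17*y + 175/17
  leading term y**3: subtract (14/17)·g_3 from -7/17*y**3 - 1/4*x**2 - 3/34*x*y + 3/17*y**2 - 47/17*x - 57/17*y + 175/17 → -1/4*x**2 - 3/34*x*y + 3/17*y**2 + 25/34*x - 8/17*y
  leading term x**2: subtract (1/34)·g_4 from -1/4*x**2 - 3/34*x*y + 3/17*y**2 + 25/34*x - 8/17*y → 0
  remainder 0.

S(f_2,g_4): lcm = x**2*y**2. S = -6/17*x*y**3 + 12/17*y**4 + 50/17*x*y**2 - 32/17*y**3 + 4*x**2 + 6*x*y - 16*x.
  leading term x*y**3: subtract (3/34*y)·f_1 from -6/17*x*y**3 + 12/17*y**4 + 50/17*x*y**2 - 32/17*y**3 + 4*x**2 + 6*x*y - 16*x → 9/17*y**4 + 50/17*x*y**2 - 32/17*y**3 + 4*x**2 + 201/34*x*y + 15/17*y**2 - 16*x - 21/17*y
  leading term y**4: subtract (-18/17*y)·g_3 from 9/17*y**4 + 50/17*x*y**2 - 32/17*y**3 + 4*x**2 + 201/34*x*y + 15/17*y**2 - 16*x - 21/17*y → 50/17*x*y**2 - 32/17*y**3 + 4*x**2 + 24/17*x*y - 48/17*y**2 - 16*x + 12*y
  leading term x*y**2: subtract (-25/34)·f_1 from 50/17*x*y**2 - 32/17*y**3 + 4*x**2 + 24/17*x*y - 48/17*y**2 - 16*x + 12*y → -7/17*y**3 + 4*x**2 + 24/17*x*y - 48/17*y**2 - 519/34*x + 79/17*y + 175/17
  leading term y**3: subtract (14/17)·g_3 from -7/17*y**3 + 4*x**2 + 24/17*x*y - 48/17*y**2 - 519/34*x + 79/17*y + 175/17 → 4*x**2 + 24/17*x*y - 48/17*y**2 - 200/17*x + 128/17*y
  leading term x**2: subtract (-8/17)·g_4 from 4*x**2 + 24/17*x*y - 48/17*y**2 - 200/17*x + 128/17*y → 0
  remainder 0.

S(g_3,g_4): leading monomials are coprime, so the S-polynomial reduces to 0 (Buchberger's first criterion).
Every S-polynomial of the final basis reduces to 0, so we have a Gröbner basis.
Inter-reduce: drop elements whose leading term is divisible by another's, tail-reduce, and make monic.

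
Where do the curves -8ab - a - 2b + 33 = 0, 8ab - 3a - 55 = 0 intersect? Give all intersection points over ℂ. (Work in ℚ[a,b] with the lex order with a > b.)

{(-11/16, -77/8), (-5, -1)}

Compute a lex Gröbner basis by Buchberger's algorithm.
f_1 = -8ab - a - 2b + 33, LT = ab.
f_2 = 8ab - 3a - 55, LT = ab.

S(f_1,f_2): lcm = ab. S = ½a + ¼b + 11/4.
  reduce S modulo (f_1, f_2):
  remainder ½a + ¼b + 11/4 ≠ 0; add h_3 = ½a + ¼b + 11/4 to the basis.

S(f_1,h_3): lcm = ab. S = ⅛a - ½b² - 21/4b - 33/8.
  reduce S modulo (f_1, f_2, h_3):
  remainder -½b² - 85/16b - 77/16 ≠ 0; add h_4 = -½b² - 85/16b - 77/16 to the basis.

The other S-polynomials (S(f_2,h_3), S(f_1,h_4), S(f_2,h_4), S(h_3,h_4)) all reduce to 0 modulo the current basis, so we have a Gröbner basis.
Inter-reduce: drop elements whose leading term is divisible by another's, tail-reduce, and make monic.
Reduced Gröbner basis: {a + ½b + 11/2, b² + 85/8b + 77/8}.

Elimination: the polynomial b² + 85/8b + 77/8 lies in the elimination ideal for b, so b ∈ {-77/8, -1}. For each such b, the remaining basis elements (now univariate) give the rest of the solution.
  b = -77/8: the earlier basis element becomes a + 11/16 = 0, giving a = -11/16 — point (-11/16, -77/8).
  b = -1: the earlier basis element becomes a + 5 = 0, giving a = -5 — point (-5, -1).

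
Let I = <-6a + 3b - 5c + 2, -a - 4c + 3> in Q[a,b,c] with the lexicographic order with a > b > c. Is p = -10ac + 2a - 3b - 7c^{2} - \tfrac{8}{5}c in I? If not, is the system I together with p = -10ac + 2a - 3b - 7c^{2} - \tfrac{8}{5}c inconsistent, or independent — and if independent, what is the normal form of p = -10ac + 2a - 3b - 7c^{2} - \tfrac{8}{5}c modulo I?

First compute the reduced Gröbner basis of I by Buchberger's algorithm.
f_1 = -6a + 3b - 5c + 2, LT = a.
f_2 = -a - 4c + 3, LT = a.

S(f_1,f_2): lcm = a. S = -\tfrac{1}{2}b - \tfrac{19}{6}c + \tfrac{8}{3}.
  leading term b: no divisor's leading term divides it; move -\tfrac{1}{2}b to the remainder.
  leading term c: no divisor's leading term divides it; move -\tfrac{19}{6}c to the remainder.
  leading term 1: no divisor's leading term divides it; move \tfrac{8}{3} to the remainder.
  remainder -\tfrac{1}{2}b - \tfrac{19}{6}c + \tfrac{8}{3} ≠ 0; add h_3 = -\tfrac{1}{2}b - \tfrac{19}{6}c + \tfrac{8}{3} to the basis.

The other S-polynomials (S(f_1,h_3), S(f_2,h_3)) all reduce to 0 modulo the current basis, so we have a Gröbner basis.
Inter-reduce: drop elements whose leading term is divisible by another's, tail-reduce, and make monic.
Reduced Gröbner basis: {a + 4c - 3, b + \tfrac{19}{3}c - \tfrac{16}{3}}.
Label its elements g_1 = a + 4c - 3, g_2 = b + \tfrac{19}{3}c - \tfrac{16}{3}.

Reduce p = -10ac + 2a - 3b - 7c^{2} - \tfrac{8}{5}c modulo G:
  leading term ac: subtract (-10c)·g_1 from -10ac + 2a - 3b - 7c^{2} - \tfrac{8}{5}c → 2a - 3b + 33c^{2} - \tfrac{158}{5}c
  leading term a: subtract (2)·g_1 from 2a - 3b + 33c^{2} - \tfrac{158}{5}c → -3b + 33c^{2} - \tfrac{198}{5}c + 6
  leading term b: subtract (-3)·g_2 from -3b + 33c^{2} - \tfrac{198}{5}c + 6 → 33c^{2} - \tfrac{103}{5}c - 10
  leading term c^{2}: no divisor's leading term divides it; move 33c^{2} to the remainder.
  leading term c: no divisor's leading term divides it; move -\tfrac{103}{5}c to the remainder.
  leading term 1: no divisor's leading term divides it; move -10 to the remainder.
  normal form = 33c^{2} - \tfrac{103}{5}c - 10.
The normal form is nonzero, so p ∉ I. Since p minus its normal form lies in I, I + (p) = I + (r) where r = 33c^{2} - \tfrac{103}{5}c - 10; decide whether this ideal is the whole ring.
Run Buchberger on G together with r (pairs among the g_i already reduce to 0 since G is a Gröbner basis):
g_1 = a + 4c - 3, LT = a.
g_2 = b + \tfrac{19}{3}c - \tfrac{16}{3}, LT = b.
r = 33c^{2} - \tfrac{103}{5}c - 10, LT = c^{2}.

The S-polynomials (S(g_1,g_2), S(g_1,r), S(g_2,r)) all reduce to 0 modulo the current basis, so we have a Gröbner basis.
Inter-reduce: drop elements whose leading term is divisible by another's, tail-reduce, and make monic.
Reduced Gröbner basis: {a + 4c - 3, b + \tfrac{19}{3}c - \tfrac{16}{3}, c^{2} - \tfrac{103}{165}c - \tfrac{10}{33}}.
The reduced Gröbner basis of I + (p) is {a + 4c - 3, b + \tfrac{19}{3}c - \tfrac{16}{3}, c^{2} - \tfrac{103}{165}c - \tfrac{10}{33}} ≠ {1}, a proper ideal, so the enlarged system stays consistent: p is independent of I, with normal form 33c^{2} - \tfrac{103}{5}c - 10.

-10ac + 2a - 3b - 7c^{2} - \tfrac{8}{5}c is independent of I; its normal form modulo I is 33c^{2} - \tfrac{103}{5}c - 10.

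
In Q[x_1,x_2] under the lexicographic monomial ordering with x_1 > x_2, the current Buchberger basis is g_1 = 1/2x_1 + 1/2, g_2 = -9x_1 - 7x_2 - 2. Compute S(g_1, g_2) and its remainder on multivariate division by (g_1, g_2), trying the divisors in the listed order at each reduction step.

S(g_1, g_2) = -7/9x_2 + 7/9; remainder on division = -7/9x_2 + 7/9.

lcm(LM(g_1), LM(g_2)) = x_1.
S = (lcm/LT(g_1))·g_1 − (lcm/LT(g_2))·g_2 = -7/9x_2 + 7/9.
Reduce S modulo (g_1, g_2) in that order:
  leading term x_2: no divisor's leading term divides it; move -7/9x_2 to the remainder.
  leading term 1: no divisor's leading term divides it; move 7/9 to the remainder.
The remainder -7/9x_2 + 7/9 is nonzero, so it would be added as the next basis element.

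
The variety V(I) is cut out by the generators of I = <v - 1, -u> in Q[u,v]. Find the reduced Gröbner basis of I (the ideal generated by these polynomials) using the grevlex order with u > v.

G = {u, v - 1}

f_1 = v - 1, LT = v.
f_2 = -u, LT = u.

S(f_1,f_2): leading monomials are coprime, so the S-polynomial reduces to 0 (Buchberger's first criterion).
Every S-polynomial of the final basis reduces to 0, so we have a Gröbner basis.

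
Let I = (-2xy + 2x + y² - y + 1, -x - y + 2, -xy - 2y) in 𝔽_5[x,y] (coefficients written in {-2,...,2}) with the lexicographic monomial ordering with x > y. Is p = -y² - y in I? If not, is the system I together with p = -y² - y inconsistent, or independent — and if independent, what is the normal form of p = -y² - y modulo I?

-y² - y lies in I (it reduces to 0).

First compute the reduced Gröbner basis of I by Buchberger's algorithm.
f_1 = -2xy + 2x + y² - y + 1, LT = xy.
f_2 = -x - y + 2, LT = x.
f_3 = -xy - 2y, LT = xy.

S(f_1,f_2): lcm = xy. S = -x + y² + 2.
  reduce S modulo (f_1, f_2, f_3):
  remainder y² + y ≠ 0; add h_4 = y² + y to the basis.

The other S-polynomials (S(f_1,f_3), S(f_2,f_3), S(f_1,h_4), S(f_2,h_4), S(f_3,h_4)) all reduce to 0 modulo the current basis, so we have a Gröbner basis.
Inter-reduce: drop elements whose leading term is divisible by another's, tail-reduce, and make monic.
Reduced Gröbner basis: {x + y - 2, y² + y}.
Label its elements g_1 = x + y - 2, g_2 = y² + y.

Reduce p = -y² - y modulo G:
  leading term y²: subtract (-1)·g_2 from -y² - y → 0
  normal form = 0.
Since the normal form is 0, p ∈ I.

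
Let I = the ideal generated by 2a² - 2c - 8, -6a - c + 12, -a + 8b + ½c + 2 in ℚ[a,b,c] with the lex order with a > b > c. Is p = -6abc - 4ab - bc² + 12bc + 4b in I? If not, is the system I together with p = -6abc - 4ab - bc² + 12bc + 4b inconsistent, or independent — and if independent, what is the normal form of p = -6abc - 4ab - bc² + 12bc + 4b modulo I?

First compute the reduced Gröbner basis of I by Buchberger's algorithm.
f_1 = 2a² - 2c - 8, LT = a².
f_2 = -6a - c + 12, LT = a.
f_3 = -a + 8b + ½c + 2, LT = a.

S(f_1,f_2): lcm = a². S = -⅙ac + 2a - c - 4.
  leading term ac: subtract (1/36c)·f_2 from -⅙ac + 2a - c - 4 → 2a + 1/36c² - 4/3c - 4
  leading term a: subtract (-⅓)·f_2 from 2a + 1/36c² - 4/3c - 4 → 1/36c² - 5/3c
  leading term c²: no divisor's leading term divides it; move 1/36c² to the remainder.
  leading term c: no divisor's leading term divides it; move -5/3c to the remainder.
  remainder 1/36c² - 5/3c ≠ 0; add h_4 = 1/36c² - 5/3c to the basis.

S(f_1,f_3): lcm = a². S = 8ab + ½ac + 2a - c - 4.
  leading term ab: subtract (-4/3b)·f_2 from 8ab + ½ac + 2a - c - 4 → ½ac + 2a - 4/3bc + 16b - c - 4
  leading term ac: subtract (-1/12c)·f_2 from ½ac + 2a - 4/3bc + 16b - c - 4 → 2a - 4/3bc + 16b - 1/12c² - 4
  leading term a: subtract (-⅓)·f_2 from 2a - 4/3bc + 16b - 1/12c² - 4 → -4/3bc + 16b - 1/12c² - ⅓c
  leading term bc: no divisor's leading term divides it; move -4/3bc to the remainder.
  leading term b: no divisor's leading term divides it; move 16b to the remainder.
  leading term c²: subtract (-3)·h_4 from -1/12c² - ⅓c → -16/3c
  leading term c: no divisor's leading term divides it; move -16/3c to the remainder.
  remainder -4/3bc + 16b - 16/3c ≠ 0; add h_5 = -4/3bc + 16b - 16/3c to the basis.

S(f_2,f_3): lcm = a. S = 8b + ⅔c.
  leading term b: no divisor's leading term divides it; move 8b to the remainder.
  leading term c: no divisor's leading term divides it; move ⅔c to the remainder.
  remainder 8b + ⅔c ≠ 0; add h_6 = 8b + ⅔c to the basis.

S(f_1,h_4): leading monomials are coprime, so the S-polynomial reduces to 0 (Buchberger's first criterion).
S(f_2,h_4): leading monomials are coprime, so the S-polynomial reduces to 0 (Buchberger's first criterion).
S(f_3,h_4): leading monomials are coprime, so the S-polynomial reduces to 0 (Buchberger's first criterion).
S(f_1,h_5): leading monomials are coprime, so the S-polynomial reduces to 0 (Buchberger's first criterion).
S(f_2,h_5): leading monomials are coprime, so the S-polynomial reduces to 0 (Buchberger's first criterion).
S(f_3,h_5): leading monomials are coprime, so the S-polynomial reduces to 0 (Buchberger's first criterion).
S(h_4,h_5): lcm = bc². S = -48bc - 4c².
  leading term bc: subtract (36)·h_5 from -48bc - 4c² → -576b - 4c² + 192c
  leading term b: subtract (-72)·h_6 from -576b - 4c² + 192c → -4c² + 240c
  leading term c²: subtract (-144)·h_4 from -4c² + 240c → 0
  remainder 0.

S(f_1,h_6): leading monomials are coprime, so the S-polynomial reduces to 0 (Buchberger's first criterion).
S(f_2,h_6): leading monomials are coprime, so the S-polynomial reduces to 0 (Buchberger's first criterion).
S(f_3,h_6): leading monomials are coprime, so the S-polynomial reduces to 0 (Buchberger's first criterion).
S(h_4,h_6): leading monomials are coprime, so the S-polynomial reduces to 0 (Buchberger's first criterion).
S(h_5,h_6): lcm = bc. S = -12b - 1/12c² + 4c.
  leading term b: subtract (-3/2)·h_6 from -12b - 1/12c² + 4c → -1/12c² + 5c
  leading term c²: subtract (-3)·h_4 from -1/12c² + 5c → 0
  remainder 0.

Every S-polynomial of the final basis reduces to 0, so we have a Gröbner basis.
Inter-reduce: drop elements whose leading term is divisible by another's, tail-reduce, and make monic.
Reduced Gröbner basis: {a + ⅙c - 2, b + 1/12c, c² - 60c}.
Label its elements g_1 = a + ⅙c - 2, g_2 = b + 1/12c, g_3 = c² - 60c.

Reduce p = -6abc - 4ab - bc² + 12bc + 4b modulo G:
  leading term abc: subtract (-6bc)·g_1 from -6abc - 4ab - bc² + 12bc + 4b → -4ab + 4b
  leading term ab: subtract (-4b)·g_1 from -4ab + 4b → ⅔bc - 4b
  leading term bc: subtract (⅔c)·g_2 from ⅔bc - 4b → -4b - 1/18c²
  leading term b: subtract (-4)·g_2 from -4b - 1/18c² → -1/18c² + ⅓c
  leading term c²: subtract (-1/18)·g_3 from -1/18c² + ⅓c → -3c
  leading term c: no divisor's leading term divides it; move -3c to the remainder.
  normal form = -3c.
The normal form is nonzero, so p ∉ I. Since p minus its normal form lies in I, I + (p) = I + (r) where r = -3c; decide whether this ideal is the whole ring.
Run Buchberger on G together with r (pairs among the g_i already reduce to 0 since G is a Gröbner basis):
g_1 = a + ⅙c - 2, LT = a.
g_2 = b + 1/12c, LT = b.
g_3 = c² - 60c, LT = c².
r = -3c, LT = c.

S(g_1,g_2): leading monomials are coprime, so the S-polynomial reduces to 0 (Buchberger's first criterion).
S(g_1,g_3): leading monomials are coprime, so the S-polynomial reduces to 0 (Buchberger's first criterion).
S(g_1,r): leading monomials are coprime, so the S-polynomial reduces to 0 (Buchberger's first criterion).
S(g_2,g_3): leading monomials are coprime, so the S-polynomial reduces to 0 (Buchberger's first criterion).
S(g_2,r): leading monomials are coprime, so the S-polynomial reduces to 0 (Buchberger's first criterion).
S(g_3,r): lcm = c². S = -60c.
  leading term c: subtract (20)·r from -60c → 0
  remainder 0.

Every S-polynomial of the final basis reduces to 0, so we have a Gröbner basis.
Inter-reduce: drop elements whose leading term is divisible by another's, tail-reduce, and make monic.
Reduced Gröbner basis: {a - 2, b, c}.
The reduced Gröbner basis of I + (p) is {a - 2, b, c} ≠ {1}, a proper ideal, so the enlarged system stays consistent: p is independent of I, with normal form -3c.

-6abc - 4ab - bc² + 12bc + 4b is independent of I; its normal form modulo I is -3c.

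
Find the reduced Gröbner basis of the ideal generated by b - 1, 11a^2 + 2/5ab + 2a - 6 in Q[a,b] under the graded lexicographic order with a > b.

f_1 = b - 1, LT = b.
f_2 = 11a^2 + 2/5ab + 2a - 6, LT = a^2.

The S-polynomials (S(f_1,f_2)) all reduce to 0 modulo the current basis, so we have a Gröbner basis.

G = {a^2 + 12/55a - 6/11, b - 1}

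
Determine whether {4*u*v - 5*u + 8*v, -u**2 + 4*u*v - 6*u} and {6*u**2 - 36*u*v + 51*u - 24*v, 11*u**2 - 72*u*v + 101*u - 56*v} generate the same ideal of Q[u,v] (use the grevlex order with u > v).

Yes, the ideals are equal.

Equality of ideals is decidable: compute both reduced Gröbner bases (unique for the ordering) and check whether they agree.
Buchberger on the first generating set:
f_1 = 4*u*v - 5*u + 8*v, LT = u*v.
f_2 = -u**2 + 4*u*v - 6*u, LT = u**2.

S(f_1,f_2): lcm = u**2*v. S = 4*u*v**2 - 5/4*u**2 - 4*u*v.
  leading term u*v**2: subtract (v)·f_1 from 4*u*v**2 - 5/4*u**2 - 4*u*v → -5/4*u**2 + u*v - 8*v**2
  leading term u**2: subtract (5/4)·f_2 from -5/4*u**2 + u*v - 8*v**2 → -4*u*v - 8*v**2 + 15/2*u
  leading term u*v: subtract (-1)·f_1 from -4*u*v - 8*v**2 + 15/2*u → -8*v**2 + 5/2*u + 8*v
  leading term v**2: no divisor's leading term divides it; move -8*v**2 to the remainder.
  leading term u: no divisor's leading term divides it; move 5/2*u to the remainder.
  leading term v: no divisor's leading term divides it; move 8*v to the remainder.
  remainder -8*v**2 + 5/2*u + 8*v ≠ 0; add g_3 = -8*v**2 + 5/2*u + 8*v to the basis.

The other S-polynomials (S(f_1,g_3), S(f_2,g_3)) all reduce to 0 modulo the current basis, so we have a Gröbner basis.
Inter-reduce: drop elements whose leading term is divisible by another's, tail-reduce, and make monic.
Reduced Gröbner basis: {u**2 + u + 8*v, u*v - 5/4*u + 2*v, v**2 - 5/16*u - v}.

Buchberger on the second generating set:
h_1 = 6*u**2 - 36*u*v + 51*u - 24*v, LT = u**2.
h_2 = 11*u**2 - 72*u*v + 101*u - 56*v, LT = u**2.

S(h_1,h_2): lcm = u**2. S = 6/11*u*v - 15/22*u + 12/11*v.
  leading term u*v: no divisor's leading term divides it; move 6/11*u*v to the remainder.
  leading term u: no divisor's leading term divides it; move -15/22*u to the remainder.
  leading term v: no divisor's leading term divides it; move 12/11*v to the remainder.
  remainder 6/11*u*v - 15/22*u + 12/11*v ≠ 0; add k_3 = 6/11*u*v - 15/22*u + 12/11*v to the basis.

S(h_1,k_3): lcm = u**2*v. S = -6*u*v**2 + 5/4*u**2 + 13/2*u*v - 4*v**2.
  leading term u*v**2: subtract (-11*v)·k_3 from -6*u*v**2 + 5/4*u**2 + 13/2*u*v - 4*v**2 → 5/4*u**2 - u*v + 8*v**2
  leading term u**2: subtract (5/24)·h_1 from 5/4*u**2 - u*v + 8*v**2 → 13/2*u*v + 8*v**2 - 85/8*u + 5*v
  leading term u*v: subtract (143/12)·k_3 from 13/2*u*v + 8*v**2 - 85/8*u + 5*v → 8*v**2 - 5/2*u - 8*v
  leading term v**2: no divisor's leading term divides it; move 8*v**2 to the remainder.
  leading term u: no divisor's leading term divides it; move -5/2*u to the remainder.
  leading term v: no divisor's leading term divides it; move -8*v to the remainder.
  remainder 8*v**2 - 5/2*u - 8*v ≠ 0; add k_4 = 8*v**2 - 5/2*u - 8*v to the basis.

The other S-polynomials (S(h_2,k_3), S(h_1,k_4), S(h_2,k_4), S(k_3,k_4)) all reduce to 0 modulo the current basis, so we have a Gröbner basis.
Inter-reduce: drop elements whose leading term is divisible by another's, tail-reduce, and make monic.
Reduced Gröbner basis: {u**2 + u + 8*v, u*v - 5/4*u + 2*v, v**2 - 5/16*u - v}.

Same reduced basis, so the two generating sets span the same ideal.
The choice of monomial ordering does not affect the verdict — as long as both bases are computed under the same ordering, their equality decides ideal equality.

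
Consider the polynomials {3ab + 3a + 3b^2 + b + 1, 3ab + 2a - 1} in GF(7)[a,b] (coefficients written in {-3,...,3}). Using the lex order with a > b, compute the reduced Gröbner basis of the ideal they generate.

Buchberger's algorithm terminates because the ascending chain of leading-term ideals stabilizes.

f_1 = 3ab + 3a + 3b^2 + b + 1, LT = ab.
f_2 = 3ab + 2a - 1, LT = ab.

S(f_1,f_2): lcm = ab. S = -2a + b^2 - 2b + 3.
  reduce S modulo (f_1, f_2):
  remainder -2a + b^2 - 2b + 3 ≠ 0; add g_3 = -2a + b^2 - 2b + 3 to the basis.

S(f_1,g_3): lcm = ab. S = a - 3b^3 + 3b - 2.
  reduce S modulo (f_1, f_2, g_3):
  remainder -3b^3 - 3b^2 + 2b + 3 ≠ 0; add g_4 = -3b^3 - 3b^2 + 2b + 3 to the basis.

The other S-polynomials (S(f_2,g_3), S(f_1,g_4), S(f_2,g_4), S(g_3,g_4)) all reduce to 0 modulo the current basis, so we have a Gröbner basis.
Inter-reduce: drop elements whose leading term is divisible by another's, tail-reduce, and make monic.

G = {a + 3b^2 + b + 2, b^3 + b^2 - 3b - 1}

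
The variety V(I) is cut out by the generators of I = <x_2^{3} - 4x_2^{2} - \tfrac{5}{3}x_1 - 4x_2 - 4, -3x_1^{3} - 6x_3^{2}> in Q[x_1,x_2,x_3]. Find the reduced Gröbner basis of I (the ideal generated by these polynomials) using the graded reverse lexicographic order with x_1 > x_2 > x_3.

The reduced Gröbner basis is the canonical form of the ideal for this ordering.

f_1 = x_2^{3} - 4x_2^{2} - \tfrac{5}{3}x_1 - 4x_2 - 4, LT = x_2^{3}.
f_2 = -3x_1^{3} - 6x_3^{2}, LT = x_1^{3}.

The S-polynomials (S(f_1,f_2)) all reduce to 0 modulo the current basis, so we have a Gröbner basis.

G = {x_1^{3} + 2x_3^{2}, x_2^{3} - 4x_2^{2} - \tfrac{5}{3}x_1 - 4x_2 - 4}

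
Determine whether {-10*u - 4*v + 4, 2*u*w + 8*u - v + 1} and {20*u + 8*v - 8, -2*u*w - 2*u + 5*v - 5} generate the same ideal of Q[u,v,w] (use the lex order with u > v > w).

No, the ideals differ.

Since reduced Gröbner bases are canonical representatives of ideals under a given ordering, it suffices to compute and compare them.
Buchberger on the first generating set:
f_1 = -10*u - 4*v + 4, LT = u.
f_2 = 2*u*w + 8*u - v + 1, LT = u*w.

S(f_1,f_2): lcm = u*w. S = -4*u + 2/5*v*w + 1/2*v - 2/5*w - 1/2.
  leading term u: subtract (2/5)·f_1 from -4*u + 2/5*v*w + 1/2*v - 2/5*w - 1/2 → 2/5*v*w + 21/10*v - 2/5*w - 21/10
  leading term v*w: no divisor's leading term divides it; move 2/5*v*w to the remainder.
  leading term v: no divisor's leading term divides it; move 21/10*v to the remainder.
  leading term w: no divisor's leading term divides it; move -2/5*w to the remainder.
  leading term 1: no divisor's leading term divides it; move -21/10 to the remainder.
  remainder 2/5*v*w + 21/10*v - 2/5*w - 21/10 ≠ 0; add g_3 = 2/5*v*w + 21/10*v - 2/5*w - 21/10 to the basis.

S(f_1,g_3): leading monomials are coprime, so the S-polynomial reduces to 0 (Buchberger's first criterion).
S(f_2,g_3): lcm = u*v*w. S = -5/4*u*v + u*w + 21/4*u - 1/2*v**2 + 1/2*v.
  leading term u*v: subtract (1/8*v)·f_1 from -5/4*u*v + u*w + 21/4*u - 1/2*v**2 + 1/2*v → u*w + 21/4*u
  leading term u*w: subtract (-1/10*w)·f_1 from u*w + 21/4*u → 21/4*u - 2/5*v*w + 2/5*w
  leading term u: subtract (-21/40)·f_1 from 21/4*u - 2/5*v*w + 2/5*w → -2/5*v*w - 21/10*v + 2/5*w + 21/10
  leading term v*w: subtract (-1)·g_3 from -2/5*v*w - 21/10*v + 2/5*w + 21/10 → 0
  remainder 0.

Every S-polynomial of the final basis reduces to 0, so we have a Gröbner basis.
Inter-reduce: drop elements whose leading term is divisible by another's, tail-reduce, and make monic.
Reduced Gröbner basis: {u + 2/5*v - 2/5, v*w + 21/4*v - w - 21/4}.

Buchberger on the second generating set:
h_1 = 20*u + 8*v - 8, LT = u.
h_2 = -2*u*w - 2*u + 5*v - 5, LT = u*w.

S(h_1,h_2): lcm = u*w. S = -u + 2/5*v*w + 5/2*v - 2/5*w - 5/2.
  leading term u: subtract (-1/20)·h_1 from -u + 2/5*v*w + 5/2*v - 2/5*w - 5/2 → 2/5*v*w + 29/10*v - 2/5*w - 29/10
  leading term v*w: no divisor's leading term divides it; move 2/5*v*w to the remainder.
  leading term v: no divisor's leading term divides it; move 29/10*v to the remainder.
  leading term w: no divisor's leading term divides it; move -2/5*w to the remainder.
  leading term 1: no divisor's leading term divides it; move -29/10 to the remainder.
  remainder 2/5*v*w + 29/10*v - 2/5*w - 29/10 ≠ 0; add k_3 = 2/5*v*w + 29/10*v - 2/5*w - 29/10 to the basis.

S(h_1,k_3): leading monomials are coprime, so the S-polynomial reduces to 0 (Buchberger's first criterion).
S(h_2,k_3): lcm = u*v*w. S = -25/4*u*v + u*w + 29/4*u - 5/2*v**2 + 5/2*v.
  leading term u*v: subtract (-5/16*v)·h_1 from -25/4*u*v + u*w + 29/4*u - 5/2*v**2 + 5/2*v → u*w + 29/4*u
  leading term u*w: subtract (1/20*w)·h_1 from u*w + 29/4*u → 29/4*u - 2/5*v*w + 2/5*w
  leading term u: subtract (29/80)·h_1 from 29/4*u - 2/5*v*w + 2/5*w → -2/5*v*w - 29/10*v + 2/5*w + 29/10
  leading term v*w: subtract (-1)·k_3 from -2/5*v*w - 29/10*v + 2/5*w + 29/10 → 0
  remainder 0.

Every S-polynomial of the final basis reduces to 0, so we have a Gröbner basis.
Inter-reduce: drop elements whose leading term is divisible by another's, tail-reduce, and make monic.
Reduced Gröbner basis: {u + 2/5*v - 2/5, v*w + 29/4*v - w - 29/4}.

The bases are distinct; the ideals are different.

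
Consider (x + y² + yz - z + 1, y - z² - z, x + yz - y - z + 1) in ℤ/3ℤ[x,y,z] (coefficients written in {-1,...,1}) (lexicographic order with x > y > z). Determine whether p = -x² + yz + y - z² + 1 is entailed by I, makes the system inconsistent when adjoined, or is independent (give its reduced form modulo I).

First compute the reduced Gröbner basis of I by Buchberger's algorithm.
f_1 = x + y² + yz - z + 1, LT = x.
f_2 = y - z² - z, LT = y.
f_3 = x + yz - y - z + 1, LT = x.

S(f_1,f_3): lcm = x. S = y² + y.
  leading term y²: subtract (y)·f_2 from y² + y → yz² + yz + y
  leading term yz²: subtract (z²)·f_2 from yz² + yz + y → yz + y + z⁴ + z³
  leading term yz: subtract (z)·f_2 from yz + y + z⁴ + z³ → y + z⁴ - z³ + z²
  leading term y: subtract (1)·f_2 from y + z⁴ - z³ + z² → z⁴ - z³ - z² + z
  leading term z⁴: no divisor's leading term divides it; move z⁴ to the remainder.
  leading term z³: no divisor's leading term divides it; move -z³ to the remainder.
  leading term z²: no divisor's leading term divides it; move -z² to the remainder.
  leading term z: no divisor's leading term divides it; move z to the remainder.
  remainder z⁴ - z³ - z² + z ≠ 0; add h_4 = z⁴ - z³ - z² + z to the basis.

The other S-polynomials (S(f_1,f_2), S(f_2,f_3), S(f_1,h_4), S(f_2,h_4), S(f_3,h_4)) all reduce to 0 modulo the current basis, so we have a Gröbner basis.
Inter-reduce: drop elements whose leading term is divisible by another's, tail-reduce, and make monic.
Reduced Gröbner basis: {x + z³ + z + 1, y - z² - z, z⁴ - z³ - z² + z}.
Label its elements g_1 = x + z³ + z + 1, g_2 = y - z² - z, g_3 = z⁴ - z³ - z² + z.

Reduce p = -x² + yz + y - z² + 1 modulo G:
  leading term x²: subtract (-x)·g_1 from -x² + yz + y - z² + 1 → xz³ + xz + x + yz + y - z² + 1
  leading term xz³: subtract (z³)·g_1 from xz³ + xz + x + yz + y - z² + 1 → xz + x + yz + y - z⁶ - z⁴ - z³ - z² + 1
  leading term xz: subtract (z)·g_1 from xz + x + yz + y - z⁶ - z⁴ - z³ - z² + 1 → x + yz + y - z⁶ + z⁴ - z³ + z² - z + 1
  leading term x: subtract (1)·g_1 from x + yz + y - z⁶ + z⁴ - z³ + z² - z + 1 → yz + y - z⁶ + z⁴ + z³ + z² + z
  leading term yz: subtract (z)·g_2 from yz + y - z⁶ + z⁴ + z³ + z² + z → y - z⁶ + z⁴ - z³ - z² + z
  leading term y: subtract (1)·g_2 from y - z⁶ + z⁴ - z³ - z² + z → -z⁶ + z⁴ - z³ - z
  leading term z⁶: subtract (-z²)·g_3 from -z⁶ + z⁴ - z³ - z → -z⁵ - z
  leading term z⁵: subtract (-z)·g_3 from -z⁵ - z → -z⁴ - z³ + z² - z
  leading term z⁴: subtract (-1)·g_3 from -z⁴ - z³ + z² - z → z³
  leading term z³: no divisor's leading term divides it; move z³ to the remainder.
  normal form = z³.
The normal form is nonzero, so p ∉ I. Since p minus its normal form lies in I, I + (p) = I + (r) where r = z³; decide whether this ideal is the whole ring.
Run Buchberger on G together with r (pairs among the g_i already reduce to 0 since G is a Gröbner basis):
g_1 = x + z³ + z + 1, LT = x.
g_2 = y - z² - z, LT = y.
g_3 = z⁴ - z³ - z² + z, LT = z⁴.
r = z³, LT = z³.

S(g_3,r): lcm = z⁴. S = -z³ - z² + z.
  leading term z³: subtract (-1)·r from -z³ - z² + z → -z² + z
  leading term z²: no divisor's leading term divides it; move -z² to the remainder.
  leading term z: no divisor's leading term divides it; move z to the remainder.
  remainder -z² + z ≠ 0; add m_5 = -z² + z to the basis.

S(r,m_5): lcm = z³. S = z².
  leading term z²: subtract (-1)·m_5 from z² → z
  leading term z: no divisor's leading term divides it; move z to the remainder.
  remainder z ≠ 0; add m_6 = z to the basis.

The other S-polynomials (S(g_1,g_2), S(g_1,g_3), S(g_1,r), S(g_2,g_3), S(g_2,r), S(g_1,m_5), S(g_2,m_5), S(g_3,m_5), S(g_1,m_6), S(g_2,m_6), S(g_3,m_6), S(r,m_6), S(m_5,m_6)) all reduce to 0 modulo the current basis, so we have a Gröbner basis.
Inter-reduce: drop elements whose leading term is divisible by another's, tail-reduce, and make monic.
Reduced Gröbner basis: {x + 1, y, z}.
The reduced Gröbner basis of I + (p) is {x + 1, y, z} ≠ {1}, a proper ideal, so the enlarged system stays consistent: p is independent of I, with normal form z³.

-x² + yz + y - z² + 1 is independent of I; its normal form modulo I is z³.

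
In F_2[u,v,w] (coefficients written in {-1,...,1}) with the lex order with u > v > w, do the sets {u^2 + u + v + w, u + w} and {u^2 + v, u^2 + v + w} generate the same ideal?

Two ideals are equal iff their reduced Gröbner bases coincide (the reduced basis is unique for a fixed ordering).
Buchberger on the first generating set:
f_1 = u^2 + u + v + w, LT = u^2.
f_2 = u + w, LT = u.

S(f_1,f_2): lcm = u^2. S = uw + u + v + w.
  reduce S modulo (f_1, f_2):
  remainder v + w^2 ≠ 0; add g_3 = v + w^2 to the basis.

The other S-polynomials (S(f_1,g_3), S(f_2,g_3)) all reduce to 0 modulo the current basis, so we have a Gröbner basis.
Inter-reduce: drop elements whose leading term is divisible by another's, tail-reduce, and make monic.
Reduced Gröbner basis: {u + w, v + w^2}.

Buchberger on the second generating set:
h_1 = u^2 + v, LT = u^2.
h_2 = u^2 + v + w, LT = u^2.

S(h_1,h_2): lcm = u^2. S = w.
  reduce S modulo (h_1, h_2):
  remainder w ≠ 0; add k_3 = w to the basis.

The other S-polynomials (S(h_1,k_3), S(h_2,k_3)) all reduce to 0 modulo the current basis, so we have a Gröbner basis.
Inter-reduce: drop elements whose leading term is divisible by another's, tail-reduce, and make monic.
Reduced Gröbner basis: {u^2 + v, w}.

Since the reduced bases disagree, the two ideals are not the same.
The choice of monomial ordering does not affect the verdict — as long as both bases are computed under the same ordering, their equality decides ideal equality.

No, the ideals differ.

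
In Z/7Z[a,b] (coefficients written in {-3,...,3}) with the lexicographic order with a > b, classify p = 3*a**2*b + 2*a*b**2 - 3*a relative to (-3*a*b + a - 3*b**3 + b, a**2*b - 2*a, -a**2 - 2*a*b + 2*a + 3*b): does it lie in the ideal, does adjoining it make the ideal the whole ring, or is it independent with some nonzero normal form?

First compute the reduced Gröbner basis of I by Buchberger's algorithm.
f_1 = -3*a*b + a - 3*b**3 + b, LT = a*b.
f_2 = a**2*b - 2*a, LT = a**2*b.
f_3 = -a**2 - 2*a*b + 2*a + 3*b, LT = a**2.

S(f_1,f_2): lcm = a**2*b. S = 2*a**2 + a*b**3 + 2*a*b + 2*a.
  leading term a**2: subtract (-2)·f_3 from 2*a**2 + a*b**3 + 2*a*b + 2*a → a*b**3 - 2*a*b - a - b
  leading term a*b**3: subtract (2*b**2)·f_1 from a*b**3 - 2*a*b - a - b → -2*a*b**2 - 2*a*b - a - b**5 - 2*b**3 - b
  leading term a*b**2: subtract (3*b)·f_1 from -2*a*b**2 - 2*a*b - a - b**5 - 2*b**3 - b → 2*a*b - a - b**5 + 2*b**4 - 2*b**3 - 3*b**2 - b
  leading term a*b: subtract (-3)·f_1 from 2*a*b - a - b**5 + 2*b**4 - 2*b**3 - 3*b**2 - b → 2*a - b**5 + 2*b**4 + 3*b**3 - 3*b**2 + 2*b
  leading term a: no divisor's leading term divides it; move 2*a to the remainder.
  leading term b**5: no divisor's leading term divides it; move -b**5 to the remainder.
  leading term b**4: no divisor's leading term divides it; move 2*b**4 to the remainder.
  leading term b**3: no divisor's leading term divides it; move 3*b**3 to the remainder.
  leading term b**2: no divisor's leading term divides it; move -3*b**2 to the remainder.
  leading term b: no divisor's leading term divides it; move 2*b to the remainder.
  remainder 2*a - b**5 + 2*b**4 + 3*b**3 - 3*b**2 + 2*b ≠ 0; add h_4 = 2*a - b**5 + 2*b**4 + 3*b**3 - 3*b**2 + 2*b to the basis.

S(f_1,f_3): lcm = a**2*b. S = 2*a**2 + a*b**3 - 2*a*b**2 - 3*a*b + 3*b**2.
  leading term a**2: subtract (-2)·f_3 from 2*a**2 + a*b**3 - 2*a*b**2 - 3*a*b + 3*b**2 → a*b**3 - 2*a*b**2 - 3*a + 3*b**2 - b
  leading term a*b**3: subtract (2*b**2)·f_1 from a*b**3 - 2*a*b**2 - 3*a + 3*b**2 - b → 3*a*b**2 - 3*a - b**5 - 2*b**3 + 3*b**2 - b
  leading term a*b**2: subtract (-b)·f_1 from 3*a*b**2 - 3*a - b**5 - 2*b**3 + 3*b**2 - b → a*b - 3*a - b**5 - 3*b**4 - 2*b**3 - 3*b**2 - b
  leading term a*b: subtract (2)·f_1 from a*b - 3*a - b**5 - 3*b**4 - 2*b**3 - 3*b**2 - b → 2*a - b**5 - 3*b**4 - 3*b**3 - 3*b**2 - 3*b
  leading term a: subtract (1)·h_4 from 2*a - b**5 - 3*b**4 - 3*b**3 - 3*b**2 - 3*b → 2*b**4 + b**3 + 2*b
  leading term b**4: no divisor's leading term divides it; move 2*b**4 to the remainder.
  leading term b**3: no divisor's leading term divides it; move b**3 to the remainder.
  leading term b: no divisor's leading term divides it; move 2*b to the remainder.
  remainder 2*b**4 + b**3 + 2*b ≠ 0; add h_5 = 2*b**4 + b**3 + 2*b to the basis.

S(f_1,h_4): lcm = a*b. S = 2*a - 3*b**6 - b**5 + 2*b**4 - b**3 - b**2 + 2*b.
  leading term a: subtract (1)·h_4 from 2*a - 3*b**6 - b**5 + 2*b**4 - b**3 - b**2 + 2*b → -3*b**6 + 3*b**3 + 2*b**2
  leading term b**6: subtract (2*b**2)·h_5 from -3*b**6 + 3*b**3 + 2*b**2 → -2*b**5 - b**3 + 2*b**2
  leading term b**5: subtract (-b)·h_5 from -2*b**5 - b**3 + 2*b**2 → b**4 - b**3 - 3*b**2
  leading term b**4: subtract (-3)·h_5 from b**4 - b**3 - 3*b**2 → 2*b**3 - 3*b**2 - b
  leading term b**3: no divisor's leading term divides it; move 2*b**3 to the remainder.
  leading term b**2: no divisor's leading term divides it; move -3*b**2 to the remainder.
  leading term b: no divisor's leading term divides it; move -b to the remainder.
  remainder 2*b**3 - 3*b**2 - b ≠ 0; add h_6 = 2*b**3 - 3*b**2 - b to the basis.

S(f_2,h_4): lcm = a**2*b. S = -3*a*b**6 - a*b**5 + 2*a*b**4 - 2*a*b**3 - a*b**2 - 2*a.
  leading term a*b**6: subtract (b**5)·f_1 from -3*a*b**6 - a*b**5 + 2*a*b**4 - 2*a*b**3 - a*b**2 - 2*a → -2*a*b**5 + 2*a*b**4 - 2*a*b**3 - a*b**2 - 2*a + 3*b**8 - b**6
  leading term a*b**5: subtract (3*b**4)·f_1 from -2*a*b**5 + 2*a*b**4 - 2*a*b**3 - a*b**2 - 2*a + 3*b**8 - b**6 → -a*b**4 - 2*a*b**3 - a*b**2 - 2*a + 3*b**8 + 2*b**7 - b**6 - 3*b**5
  leading term a*b**4: subtract (-2*b**3)·f_1 from -a*b**4 - 2*a*b**3 - a*b**2 - 2*a + 3*b**8 + 2*b**7 - b**6 - 3*b**5 → -a*b**2 - 2*a + 3*b**8 + 2*b**7 - 3*b**5 + 2*b**4
  leading term a*b**2: subtract (-2*b)·f_1 from -a*b**2 - 2*a + 3*b**8 + 2*b**7 - 3*b**5 + 2*b**4 → 2*a*b - 2*a + 3*b**8 + 2*b**7 - 3*b**5 + 3*b**4 + 2*b**2
  leading term a*b: subtract (-3)·f_1 from 2*a*b - 2*a + 3*b**8 + 2*b**7 - 3*b**5 + 3*b**4 + 2*b**2 → a + 3*b**8 + 2*b**7 - 3*b**5 + 3*b**4 - 2*b**3 + 2*b**2 + 3*b
  leading term a: subtract (-3)·h_4 from a + 3*b**8 + 2*b**7 - 3*b**5 + 3*b**4 - 2*b**3 + 2*b**2 + 3*b → 3*b**8 + 2*b**7 + b**5 + 2*b**4 + 2*b
  leading term b**8: subtract (-2*b**4)·h_5 from 3*b**8 + 2*b**7 + b**5 + 2*b**4 + 2*b → -3*b**7 - 2*b**5 + 2*b**4 + 2*b
  leading term b**7: subtract (2*b**3)·h_5 from -3*b**7 - 2*b**5 + 2*b**4 + 2*b → -2*b**6 - 2*b**5 - 2*b**4 + 2*b
  leading term b**6: subtract (-b**2)·h_5 from -2*b**6 - 2*b**5 - 2*b**4 + 2*b → -b**5 - 2*b**4 + 2*b**3 + 2*b
  leading term b**5: subtract (3*b)·h_5 from -b**5 - 2*b**4 + 2*b**3 + 2*b → 2*b**4 + 2*b**3 + b**2 + 2*b
  leading term b**4: subtract (1)·h_5 from 2*b**4 + 2*b**3 + b**2 + 2*b → b**3 + b**2
  leading term b**3: subtract (-3)·h_6 from b**3 + b**2 → -b**2 - 3*b
  leading term b**2: no divisor's leading term divides it; move -b**2 to the remainder.
  leading term b: no divisor's leading term divides it; move -3*b to the remainder.
  remainder -b**2 - 3*b ≠ 0; add h_7 = -b**2 - 3*b to the basis.

S(f_1,h_5): lcm = a*b**4. S = -2*a*b**3 - a*b + b**6 + 2*b**4.
  leading term a*b**3: subtract (3*b**2)·f_1 from -2*a*b**3 - a*b + b**6 + 2*b**4 → -3*a*b**2 - a*b + b**6 + 2*b**5 + 2*b**4 - 3*b**3
  leading term a*b**2: subtract (b)·f_1 from -3*a*b**2 - a*b + b**6 + 2*b**5 + 2*b**4 - 3*b**3 → -2*a*b + b**6 + 2*b**5 - 2*b**4 - 3*b**3 - b**2
  leading term a*b: subtract (3)·f_1 from -2*a*b + b**6 + 2*b**5 - 2*b**4 - 3*b**3 - b**2 → -3*a + b**6 + 2*b**5 - 2*b**4 - b**3 - b**2 - 3*b
  leading term a: subtract (2)·h_4 from -3*a + b**6 + 2*b**5 - 2*b**4 - b**3 - b**2 - 3*b → b**6 - 3*b**5 + b**4 - 2*b**2
  leading term b**6: subtract (-3*b**2)·h_5 from b**6 - 3*b**5 + b**4 - 2*b**2 → b**4 - b**3 - 2*b**2
  leading term b**4: subtract (-3)·h_5 from b**4 - b**3 - 2*b**2 → 2*b**3 - 2*b**2 - b
  leading term b**3: subtract (1)·h_6 from 2*b**3 - 2*b**2 - b → b**2
  leading term b**2: subtract (-1)·h_7 from b**2 → -3*b
  leading term b: no divisor's leading term divides it; move -3*b to the remainder.
  remainder -3*b ≠ 0; add h_8 = -3*b to the basis.

The other S-polynomials (S(f_2,f_3), S(f_3,h_4), S(f_2,h_5), S(f_3,h_5), S(h_4,h_5), S(f_1,h_6), S(f_2,h_6), S(f_3,h_6), S(h_4,h_6), S(h_5,h_6), S(f_1,h_7), S(f_2,h_7), S(f_3,h_7), S(h_4,h_7), S(h_5,h_7), S(h_6,h_7), S(f_1,h_8), S(f_2,h_8), S(f_3,h_8), S(h_4,h_8), S(h_5,h_8), S(h_6,h_8), S(h_7,h_8)) all reduce to 0 modulo the current basis, so we have a Gröbner basis.
Inter-reduce: drop elements whose leading term is divisible by another's, tail-reduce, and make monic.
Reduced Gröbner basis: {a, b}.
Label its elements g_1 = a, g_2 = b.

Reduce p = 3*a**2*b + 2*a*b**2 - 3*a modulo G:
  leading term a**2*b: subtract (3*a*b)·g_1 from 3*a**2*b + 2*a*b**2 - 3*a → 2*a*b**2 - 3*a
  leading term a*b**2: subtract (2*b**2)·g_1 from 2*a*b**2 - 3*a → -3*a
  leading term a: subtract (-3)·g_1 from -3*a → 0
  normal form = 0.
Since the normal form is 0, p ∈ I.

3*a**2*b + 2*a*b**2 - 3*a lies in I (it reduces to 0).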